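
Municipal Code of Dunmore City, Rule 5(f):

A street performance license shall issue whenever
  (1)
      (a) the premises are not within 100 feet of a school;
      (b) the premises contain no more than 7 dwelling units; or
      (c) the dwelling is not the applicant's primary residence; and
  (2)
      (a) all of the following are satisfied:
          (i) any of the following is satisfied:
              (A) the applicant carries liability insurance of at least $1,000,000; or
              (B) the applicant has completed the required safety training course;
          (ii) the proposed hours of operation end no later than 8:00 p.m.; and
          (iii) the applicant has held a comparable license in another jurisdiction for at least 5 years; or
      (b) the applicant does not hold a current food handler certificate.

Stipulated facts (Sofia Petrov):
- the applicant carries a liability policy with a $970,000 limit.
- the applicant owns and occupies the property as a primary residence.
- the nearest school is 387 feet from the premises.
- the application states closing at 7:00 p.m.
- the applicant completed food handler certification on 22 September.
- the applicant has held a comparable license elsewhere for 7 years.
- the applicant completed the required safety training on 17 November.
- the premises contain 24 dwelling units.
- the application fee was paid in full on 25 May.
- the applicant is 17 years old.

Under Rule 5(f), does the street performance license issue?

(a) ≥100 ft from school — satisfied.
(b) ≤ 7 units — not satisfied.
(c) not (primary residence) — not satisfied.
(1): T OR F OR F → true.
(A) insurance ≥ $1,000,000 — not satisfied.
(B) safety training — satisfied.
(i) = F OR T = true.
(ii) closes by 8 p.m. — satisfied.
(iii) prior license ≥ 5 yr — met.
(a): T AND T AND T → true.
(b) not (food handler cert.) — not met.
(2) = T OR F = true.
Overall: T AND T → true.

Yes — granted.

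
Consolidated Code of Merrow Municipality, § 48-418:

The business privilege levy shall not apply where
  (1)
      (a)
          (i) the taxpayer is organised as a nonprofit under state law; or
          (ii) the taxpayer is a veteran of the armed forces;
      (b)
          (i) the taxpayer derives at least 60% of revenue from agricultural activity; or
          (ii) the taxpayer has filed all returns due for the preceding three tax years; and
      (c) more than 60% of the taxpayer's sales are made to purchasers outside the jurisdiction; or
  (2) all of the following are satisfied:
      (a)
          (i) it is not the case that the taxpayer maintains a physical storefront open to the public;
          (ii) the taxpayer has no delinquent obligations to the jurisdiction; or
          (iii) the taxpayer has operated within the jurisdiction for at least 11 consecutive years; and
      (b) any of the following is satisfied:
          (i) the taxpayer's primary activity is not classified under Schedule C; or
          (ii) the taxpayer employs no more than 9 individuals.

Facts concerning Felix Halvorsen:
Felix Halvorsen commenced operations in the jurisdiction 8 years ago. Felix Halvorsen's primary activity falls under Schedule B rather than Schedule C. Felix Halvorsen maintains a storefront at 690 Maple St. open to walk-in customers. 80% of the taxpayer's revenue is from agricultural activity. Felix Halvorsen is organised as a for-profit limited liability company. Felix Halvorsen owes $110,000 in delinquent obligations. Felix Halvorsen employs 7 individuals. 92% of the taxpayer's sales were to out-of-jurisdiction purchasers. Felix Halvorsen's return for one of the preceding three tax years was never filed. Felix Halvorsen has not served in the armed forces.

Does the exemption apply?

(i) nonprofit — not met.
(ii) veteran — not met.
(a) = F OR F = false.
(i) ≥60% agricultural — holds.
(ii) returns current — not satisfied.
So (b) is satisfied (T OR F).
(c) >60% out-of-jur. sales — met.
(1) = F AND T AND T = false.
(i) not (has storefront) — fails.
(ii) no delinquency — not satisfied.
(iii) ≥ 11 yrs in jurisdiction — fails.
So (a) is not satisfied (F OR F OR F).
(i) not (Schedule C activity) — satisfied.
(ii) ≤ 9 employees — holds.
(b): T OR T → true.
(2) = F AND T = false.
Overall: F OR F → false.

No — not exempt.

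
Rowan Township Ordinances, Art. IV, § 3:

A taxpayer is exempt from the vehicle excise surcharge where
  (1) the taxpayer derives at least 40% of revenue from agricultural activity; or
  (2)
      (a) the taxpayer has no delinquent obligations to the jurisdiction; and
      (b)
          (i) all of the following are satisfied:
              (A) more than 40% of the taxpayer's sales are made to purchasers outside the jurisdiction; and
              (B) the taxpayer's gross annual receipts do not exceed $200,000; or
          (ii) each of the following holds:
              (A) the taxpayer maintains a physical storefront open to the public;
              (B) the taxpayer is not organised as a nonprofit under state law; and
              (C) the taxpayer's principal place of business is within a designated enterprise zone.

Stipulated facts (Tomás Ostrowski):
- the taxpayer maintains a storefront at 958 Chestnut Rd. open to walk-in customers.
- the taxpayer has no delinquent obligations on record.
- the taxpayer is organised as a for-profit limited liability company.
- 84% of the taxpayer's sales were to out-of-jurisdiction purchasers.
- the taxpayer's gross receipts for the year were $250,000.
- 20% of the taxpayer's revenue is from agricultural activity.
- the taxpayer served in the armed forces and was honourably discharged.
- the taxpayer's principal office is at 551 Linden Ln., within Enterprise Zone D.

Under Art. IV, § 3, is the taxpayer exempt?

Yes — exempt.

(1) ≥40% agricultural — not met.
(a) no delinquency — met.
(A) >40% out-of-jur. sales — satisfied.
(B) receipts ≤ $200,000 — not met.
(i): T AND F → false.
(A) has storefront — holds.
(B) not (nonprofit) — met.
(C) in enterprise zone — holds.
(ii): T AND T AND T → true.
(b) = F OR T = true.
So (2) is satisfied (T AND T).
Overall = F OR T = true.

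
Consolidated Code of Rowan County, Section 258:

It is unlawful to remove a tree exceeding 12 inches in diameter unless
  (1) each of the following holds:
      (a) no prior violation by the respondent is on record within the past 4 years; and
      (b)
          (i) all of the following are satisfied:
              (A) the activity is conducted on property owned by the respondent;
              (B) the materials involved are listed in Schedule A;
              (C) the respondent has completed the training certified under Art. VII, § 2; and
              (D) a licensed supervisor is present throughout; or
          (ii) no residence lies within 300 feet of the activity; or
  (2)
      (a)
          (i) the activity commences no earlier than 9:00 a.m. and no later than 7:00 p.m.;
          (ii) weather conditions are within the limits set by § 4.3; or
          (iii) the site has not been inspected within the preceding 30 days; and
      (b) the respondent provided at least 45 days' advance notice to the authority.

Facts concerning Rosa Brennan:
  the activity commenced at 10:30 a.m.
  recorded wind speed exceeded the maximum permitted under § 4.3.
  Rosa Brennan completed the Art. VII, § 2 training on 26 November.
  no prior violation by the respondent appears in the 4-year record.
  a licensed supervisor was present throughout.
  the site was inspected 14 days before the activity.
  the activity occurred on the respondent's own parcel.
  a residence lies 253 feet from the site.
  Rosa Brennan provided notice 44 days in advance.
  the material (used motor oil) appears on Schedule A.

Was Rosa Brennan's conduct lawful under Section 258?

(a) no prior violation — met.
(A) own property — holds.
(B) Schedule A material — satisfied.
(C) training certified — met.
(D) supervisor present — met.
(i): T AND T AND T AND T → true.
(ii) no residence in 300 ft — fails.
(b): T OR F → true.
(1): T AND T → true.
(i) start within hours — met.
(ii) weather ok — not satisfied.
(iii) not (site inspected) — not met.
So (a) is satisfied (T OR F OR F).
(b) ≥45 days' notice — not satisfied.
(2) = T AND F = false.
So Overall is satisfied (T OR F).

Yes — lawful.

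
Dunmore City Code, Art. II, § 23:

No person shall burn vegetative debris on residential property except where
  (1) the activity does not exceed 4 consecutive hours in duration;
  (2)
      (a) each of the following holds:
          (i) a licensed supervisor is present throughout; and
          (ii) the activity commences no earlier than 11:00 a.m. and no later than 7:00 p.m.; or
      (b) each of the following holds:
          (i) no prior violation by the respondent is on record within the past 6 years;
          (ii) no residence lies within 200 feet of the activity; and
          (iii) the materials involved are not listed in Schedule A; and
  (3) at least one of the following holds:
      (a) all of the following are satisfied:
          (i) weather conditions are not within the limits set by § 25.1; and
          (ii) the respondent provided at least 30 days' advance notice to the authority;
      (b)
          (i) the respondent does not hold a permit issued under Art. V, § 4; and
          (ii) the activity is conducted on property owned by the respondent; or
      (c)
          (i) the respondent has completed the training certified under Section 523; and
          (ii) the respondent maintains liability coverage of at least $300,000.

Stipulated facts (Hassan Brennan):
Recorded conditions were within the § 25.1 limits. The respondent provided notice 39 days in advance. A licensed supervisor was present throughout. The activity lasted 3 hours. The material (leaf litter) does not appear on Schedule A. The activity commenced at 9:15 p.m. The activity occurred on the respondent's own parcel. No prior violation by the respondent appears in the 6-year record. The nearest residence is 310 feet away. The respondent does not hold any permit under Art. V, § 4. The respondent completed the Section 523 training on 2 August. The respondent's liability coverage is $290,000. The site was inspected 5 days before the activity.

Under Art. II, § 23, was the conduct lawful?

Yes — lawful.

(1) ≤ 4 hrs duration — met.
(i) supervisor present — holds.
(ii) start within hours — fails.
So (a) is not satisfied (T AND F).
(i) no prior violation — met.
(ii) no residence in 200 ft — met.
(iii) not (Schedule A material) — satisfied.
(b): T AND T AND T → true.
(2) = F OR T = true.
(i) not (weather ok) — not met.
(ii) ≥30 days' notice — satisfied.
So (a) is not satisfied (F AND T).
(i) not (holds permit) — holds.
(ii) own property — holds.
(b) = T AND T = true.
(i) training certified — holds.
(ii) coverage ≥ $300,000 — not satisfied.
(c) = T AND F = false.
(3) = F OR T OR F = true.
Overall: T AND T AND T → true.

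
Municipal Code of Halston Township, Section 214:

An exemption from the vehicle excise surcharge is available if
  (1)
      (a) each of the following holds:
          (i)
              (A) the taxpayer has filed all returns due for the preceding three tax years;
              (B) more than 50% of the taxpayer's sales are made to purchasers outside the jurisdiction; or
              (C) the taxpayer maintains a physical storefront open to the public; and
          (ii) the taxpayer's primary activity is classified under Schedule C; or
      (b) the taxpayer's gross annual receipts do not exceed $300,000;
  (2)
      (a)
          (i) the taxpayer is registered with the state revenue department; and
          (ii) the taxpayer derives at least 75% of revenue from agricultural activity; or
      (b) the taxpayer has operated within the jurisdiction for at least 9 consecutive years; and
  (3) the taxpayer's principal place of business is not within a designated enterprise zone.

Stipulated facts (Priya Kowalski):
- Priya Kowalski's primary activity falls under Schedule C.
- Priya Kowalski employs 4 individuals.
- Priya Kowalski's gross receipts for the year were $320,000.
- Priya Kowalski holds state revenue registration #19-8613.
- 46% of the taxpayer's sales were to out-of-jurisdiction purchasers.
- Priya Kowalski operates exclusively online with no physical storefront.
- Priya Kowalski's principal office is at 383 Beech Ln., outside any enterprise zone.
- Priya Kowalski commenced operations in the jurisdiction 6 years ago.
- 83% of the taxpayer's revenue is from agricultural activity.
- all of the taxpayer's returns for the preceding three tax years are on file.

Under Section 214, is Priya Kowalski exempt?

(A) returns current — satisfied.
(B) >50% out-of-jur. sales — fails.
(C) has storefront — not met.
(i) = T OR F OR F = true.
(ii) Schedule C activity — satisfied.
(a) = T AND T = true.
(b) receipts ≤ $300,000 — not satisfied.
(1): T OR F → true.
(i) state-registered — met.
(ii) ≥75% agricultural — satisfied.
(a): T AND T → true.
(b) ≥ 9 yrs in jurisdiction — not satisfied.
So (2) is satisfied (T OR F).
(3) not (in enterprise zone) — holds.
So Overall is satisfied (T AND T AND T).

Yes — exempt.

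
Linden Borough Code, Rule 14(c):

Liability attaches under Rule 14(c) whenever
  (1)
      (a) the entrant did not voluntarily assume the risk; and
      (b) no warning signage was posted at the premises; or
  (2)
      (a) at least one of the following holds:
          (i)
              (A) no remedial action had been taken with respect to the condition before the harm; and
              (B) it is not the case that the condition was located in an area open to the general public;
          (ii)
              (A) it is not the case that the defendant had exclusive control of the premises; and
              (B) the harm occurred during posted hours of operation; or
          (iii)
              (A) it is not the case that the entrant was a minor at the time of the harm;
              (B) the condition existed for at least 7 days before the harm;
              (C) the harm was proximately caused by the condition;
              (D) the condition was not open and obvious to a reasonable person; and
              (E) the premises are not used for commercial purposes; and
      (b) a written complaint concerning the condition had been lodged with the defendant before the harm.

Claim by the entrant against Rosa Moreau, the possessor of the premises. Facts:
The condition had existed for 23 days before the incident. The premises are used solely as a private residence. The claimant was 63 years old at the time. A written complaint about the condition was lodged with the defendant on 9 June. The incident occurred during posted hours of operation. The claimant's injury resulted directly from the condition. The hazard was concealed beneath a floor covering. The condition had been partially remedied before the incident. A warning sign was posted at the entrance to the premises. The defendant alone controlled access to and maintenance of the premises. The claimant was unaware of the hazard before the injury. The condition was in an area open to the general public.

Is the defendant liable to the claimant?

(a) no assumed risk — satisfied.
(b) no signage posted — not satisfied.
(1) = T AND F = false.
(A) no remedial action — not met.
(B) not (public area) — not met.
(i) = F AND F = false.
(A) not (exclusive control) — not met.
(B) during posted hours — holds.
So (ii) is not satisfied (F AND T).
(A) not (entrant a minor) — holds.
(B) condition ≥7 days old — holds.
(C) proximate cause — satisfied.
(D) not open/obvious — met.
(E) not (commercial use) — satisfied.
(iii) = T AND T AND T AND T AND T = true.
So (a) is satisfied (F OR F OR T).
(b) complaint lodged — met.
So (2) is satisfied (T AND T).
So Overall is satisfied (F OR T).

Yes — liable.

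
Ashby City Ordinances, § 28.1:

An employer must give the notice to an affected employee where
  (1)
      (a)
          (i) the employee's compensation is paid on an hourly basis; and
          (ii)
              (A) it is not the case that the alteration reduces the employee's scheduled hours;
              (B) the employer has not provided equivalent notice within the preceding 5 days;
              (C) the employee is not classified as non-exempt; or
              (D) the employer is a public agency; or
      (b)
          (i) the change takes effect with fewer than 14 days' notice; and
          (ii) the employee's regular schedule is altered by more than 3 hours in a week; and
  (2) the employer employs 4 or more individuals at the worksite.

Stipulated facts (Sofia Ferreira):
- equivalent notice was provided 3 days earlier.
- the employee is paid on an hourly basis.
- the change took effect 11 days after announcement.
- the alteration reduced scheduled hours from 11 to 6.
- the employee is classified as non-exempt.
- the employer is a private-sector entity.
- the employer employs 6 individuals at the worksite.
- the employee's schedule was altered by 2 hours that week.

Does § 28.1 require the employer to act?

(i) hourly-paid — satisfied.
(A) not (hours reduced) — not satisfied.
(B) no recent notice — not met.
(C) not (non-exempt) — fails.
(D) public agency — not met.
So (ii) is not satisfied (F OR F OR F OR F).
(a) = T AND F = false.
(i) < 14 days' notice — holds.
(ii) schedule shift > 3h — not satisfied.
(b) = T AND F = false.
(1): F OR F → false.
(2) ≥ 4 at site — met.
Overall: F AND T → false.

No — not required.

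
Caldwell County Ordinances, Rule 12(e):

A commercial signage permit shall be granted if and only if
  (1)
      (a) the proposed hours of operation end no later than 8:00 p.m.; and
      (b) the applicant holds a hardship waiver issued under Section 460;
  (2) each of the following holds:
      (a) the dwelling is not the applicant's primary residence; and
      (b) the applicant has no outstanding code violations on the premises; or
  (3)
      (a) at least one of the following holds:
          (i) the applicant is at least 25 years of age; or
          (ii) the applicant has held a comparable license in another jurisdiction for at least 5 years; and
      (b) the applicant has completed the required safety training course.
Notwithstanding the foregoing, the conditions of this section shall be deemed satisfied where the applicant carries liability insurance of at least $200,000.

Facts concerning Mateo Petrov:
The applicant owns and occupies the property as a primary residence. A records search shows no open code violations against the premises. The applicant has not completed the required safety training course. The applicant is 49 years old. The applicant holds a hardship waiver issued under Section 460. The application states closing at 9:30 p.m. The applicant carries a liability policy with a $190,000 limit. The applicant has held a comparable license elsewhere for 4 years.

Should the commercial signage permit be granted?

(a) closes by 8 p.m. — not satisfied.
(b) hardship waiver — holds.
(1) = F AND T = false.
(a) not (primary residence) — not met.
(b) no code violations — holds.
(2) = F AND T = false.
(i) age ≥ 25 — met.
(ii) prior license ≥ 5 yr — fails.
(a): T OR F → true.
(b) safety training — not met.
(3): T AND F → false.
Overall = F OR F OR F = false.
Exception (insurance ≥ $200,000) — not satisfied.
Result: main false OR exception false → false.

No — denied.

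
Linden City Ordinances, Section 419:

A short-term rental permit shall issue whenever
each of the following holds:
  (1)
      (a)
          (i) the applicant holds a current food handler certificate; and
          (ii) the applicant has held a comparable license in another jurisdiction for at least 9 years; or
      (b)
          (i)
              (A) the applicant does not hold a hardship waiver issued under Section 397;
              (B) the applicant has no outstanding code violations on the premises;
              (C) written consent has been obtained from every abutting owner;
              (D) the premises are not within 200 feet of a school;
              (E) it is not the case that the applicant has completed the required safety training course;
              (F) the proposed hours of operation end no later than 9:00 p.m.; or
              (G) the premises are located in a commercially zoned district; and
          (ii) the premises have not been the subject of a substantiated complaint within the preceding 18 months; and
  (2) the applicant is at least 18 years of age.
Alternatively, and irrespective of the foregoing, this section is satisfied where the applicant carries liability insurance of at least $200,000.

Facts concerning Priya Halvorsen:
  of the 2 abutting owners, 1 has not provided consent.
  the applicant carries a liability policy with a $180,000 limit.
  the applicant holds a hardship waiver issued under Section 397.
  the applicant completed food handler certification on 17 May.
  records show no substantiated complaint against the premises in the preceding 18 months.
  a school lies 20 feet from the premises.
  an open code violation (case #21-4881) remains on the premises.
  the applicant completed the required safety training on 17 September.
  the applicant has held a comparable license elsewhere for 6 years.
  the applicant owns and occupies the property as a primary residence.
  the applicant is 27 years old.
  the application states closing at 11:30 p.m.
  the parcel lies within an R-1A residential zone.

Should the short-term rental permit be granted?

(i) food handler cert. — satisfied.
(ii) prior license ≥ 9 yr — not met.
(a): T AND F → false.
(A) not (hardship waiver) — not satisfied.
(B) no code violations — fails.
(C) all abutters consent — not satisfied.
(D) ≥200 ft from school — not met.
(E) not (safety training) — fails.
(F) closes by 9 p.m. — not satisfied.
(G) commercially zoned — not satisfied.
So (i) is not satisfied (F OR F OR F OR F OR F OR F OR F).
(ii) no complaint in 18 mo. — holds.
So (b) is not satisfied (F AND T).
So (1) is not satisfied (F OR F).
(2) age ≥ 18 — holds.
So Overall is not satisfied (F AND T).
Exception (insurance ≥ $200,000) — not satisfied.
Result: main false OR exception false → false.

No — denied.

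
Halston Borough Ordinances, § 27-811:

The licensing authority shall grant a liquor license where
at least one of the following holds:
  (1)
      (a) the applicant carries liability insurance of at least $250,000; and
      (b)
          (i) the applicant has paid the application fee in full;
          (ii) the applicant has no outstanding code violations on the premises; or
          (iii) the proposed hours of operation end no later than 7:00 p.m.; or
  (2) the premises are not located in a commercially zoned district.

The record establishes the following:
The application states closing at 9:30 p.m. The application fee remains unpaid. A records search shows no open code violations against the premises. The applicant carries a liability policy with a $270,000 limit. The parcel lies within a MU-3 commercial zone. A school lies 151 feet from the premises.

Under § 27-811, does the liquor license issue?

(a) insurance ≥ $250,000 — satisfied.
(i) fee paid — fails.
(ii) no code violations — met.
(iii) closes by 7 p.m. — fails.
(b): F OR T OR F → true.
(1): T AND T → true.
(2) not (commercially zoned) — not met.
So Overall is satisfied (T OR F).

Yes — granted.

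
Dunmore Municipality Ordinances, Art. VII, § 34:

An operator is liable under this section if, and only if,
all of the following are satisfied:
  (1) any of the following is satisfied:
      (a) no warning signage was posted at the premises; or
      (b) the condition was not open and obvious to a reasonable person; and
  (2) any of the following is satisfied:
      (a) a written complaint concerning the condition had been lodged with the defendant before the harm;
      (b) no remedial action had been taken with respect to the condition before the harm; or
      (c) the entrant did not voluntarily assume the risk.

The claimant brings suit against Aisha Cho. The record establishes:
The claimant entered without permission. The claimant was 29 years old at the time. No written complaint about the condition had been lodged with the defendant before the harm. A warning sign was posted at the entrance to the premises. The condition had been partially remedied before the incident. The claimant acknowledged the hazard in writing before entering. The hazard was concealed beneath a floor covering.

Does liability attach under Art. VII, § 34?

No — not liable.

(a) no signage posted — fails.
(b) not open/obvious — holds.
So (1) is satisfied (F OR T).
(a) complaint lodged — not satisfied.
(b) no remedial action — not met.
(c) no assumed risk — not met.
(2): F OR F OR F → false.
So Overall is not satisfied (T AND F).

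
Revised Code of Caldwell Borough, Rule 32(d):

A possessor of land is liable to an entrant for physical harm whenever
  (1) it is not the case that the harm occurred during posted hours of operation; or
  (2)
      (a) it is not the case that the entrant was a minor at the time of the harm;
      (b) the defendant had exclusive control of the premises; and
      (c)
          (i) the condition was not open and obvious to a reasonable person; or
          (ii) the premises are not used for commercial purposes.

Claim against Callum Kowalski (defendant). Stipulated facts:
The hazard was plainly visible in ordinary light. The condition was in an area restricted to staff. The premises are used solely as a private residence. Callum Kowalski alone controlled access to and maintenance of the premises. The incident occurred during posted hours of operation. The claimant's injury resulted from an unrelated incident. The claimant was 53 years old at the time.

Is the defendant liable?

Yes — liable.

(1) not (during posted hours) — not met.
(a) not (entrant a minor) — satisfied.
(b) exclusive control — met.
(i) not open/obvious — not satisfied.
(ii) not (commercial use) — met.
(c) = F OR T = true.
So (2) is satisfied (T AND T AND T).
Overall: F OR T → true.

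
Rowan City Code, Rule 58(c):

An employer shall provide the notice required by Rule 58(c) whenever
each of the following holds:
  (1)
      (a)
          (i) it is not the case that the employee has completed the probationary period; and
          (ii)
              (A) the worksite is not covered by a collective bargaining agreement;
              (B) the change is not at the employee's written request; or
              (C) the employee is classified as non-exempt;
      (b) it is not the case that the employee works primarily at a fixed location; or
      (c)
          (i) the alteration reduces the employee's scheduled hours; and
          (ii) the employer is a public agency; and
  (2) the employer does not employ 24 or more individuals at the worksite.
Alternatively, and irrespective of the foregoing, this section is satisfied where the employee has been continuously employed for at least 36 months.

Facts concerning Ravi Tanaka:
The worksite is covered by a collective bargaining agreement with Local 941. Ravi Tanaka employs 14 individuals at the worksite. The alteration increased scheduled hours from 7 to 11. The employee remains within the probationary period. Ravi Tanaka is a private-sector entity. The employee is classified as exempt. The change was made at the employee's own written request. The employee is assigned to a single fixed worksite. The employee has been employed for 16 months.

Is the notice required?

No — not required.

(i) not (past probation) — met.
(A) no CBA — fails.
(B) not employee-requested — not satisfied.
(C) non-exempt — not satisfied.
(ii) = F OR F OR F = false.
(a): T AND F → false.
(b) not (fixed location) — not satisfied.
(i) hours reduced — fails.
(ii) public agency — not satisfied.
(c): F AND F → false.
So (1) is not satisfied (F OR F OR F).
(2) not (≥ 24 at site) — holds.
Overall: F AND T → false.
Exception (tenure ≥ 36 mo.) — not satisfied.
Result: main false OR exception false → false.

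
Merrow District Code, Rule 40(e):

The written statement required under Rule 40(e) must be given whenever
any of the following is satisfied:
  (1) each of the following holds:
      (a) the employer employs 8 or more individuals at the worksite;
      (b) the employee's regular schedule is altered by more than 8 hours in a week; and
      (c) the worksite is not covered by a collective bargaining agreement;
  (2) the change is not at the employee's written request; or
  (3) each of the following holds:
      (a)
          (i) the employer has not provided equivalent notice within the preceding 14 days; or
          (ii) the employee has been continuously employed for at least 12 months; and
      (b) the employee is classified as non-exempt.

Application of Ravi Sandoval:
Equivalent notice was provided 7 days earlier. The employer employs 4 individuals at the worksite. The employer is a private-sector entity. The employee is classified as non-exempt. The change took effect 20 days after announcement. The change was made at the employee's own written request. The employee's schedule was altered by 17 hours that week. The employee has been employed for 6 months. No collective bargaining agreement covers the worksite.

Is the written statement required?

No — not required.

(a) ≥ 8 at site — fails.
(b) schedule shift > 8h — holds.
(c) no CBA — met.
(1) = F AND T AND T = false.
(2) not employee-requested — fails.
(i) no recent notice — not met.
(ii) tenure ≥ 12 mo. — not satisfied.
(a) = F OR F = false.
(b) non-exempt — holds.
(3): F AND T → false.
Overall = F OR F OR F = false.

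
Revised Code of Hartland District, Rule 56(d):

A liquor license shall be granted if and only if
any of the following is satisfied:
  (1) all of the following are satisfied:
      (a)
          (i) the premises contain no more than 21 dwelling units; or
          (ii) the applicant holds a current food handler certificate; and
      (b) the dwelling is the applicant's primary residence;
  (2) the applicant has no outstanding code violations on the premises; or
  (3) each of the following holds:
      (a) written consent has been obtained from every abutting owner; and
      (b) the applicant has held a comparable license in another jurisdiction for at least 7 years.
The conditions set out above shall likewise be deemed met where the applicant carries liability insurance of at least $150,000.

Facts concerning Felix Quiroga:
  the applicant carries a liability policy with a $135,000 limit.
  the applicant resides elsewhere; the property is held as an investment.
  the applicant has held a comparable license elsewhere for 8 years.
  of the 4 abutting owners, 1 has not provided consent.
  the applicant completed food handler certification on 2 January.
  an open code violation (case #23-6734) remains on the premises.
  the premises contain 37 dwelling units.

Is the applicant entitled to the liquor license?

No — denied.

(i) ≤ 21 units — not satisfied.
(ii) food handler cert. — holds.
So (a) is satisfied (F OR T).
(b) primary residence — fails.
(1) = T AND F = false.
(2) no code violations — not satisfied.
(a) all abutters consent — not met.
(b) prior license ≥ 7 yr — satisfied.
(3) = F AND T = false.
Overall = F OR F OR F = false.
Exception (insurance ≥ $150,000) — not satisfied.
Result: main false OR exception false → false.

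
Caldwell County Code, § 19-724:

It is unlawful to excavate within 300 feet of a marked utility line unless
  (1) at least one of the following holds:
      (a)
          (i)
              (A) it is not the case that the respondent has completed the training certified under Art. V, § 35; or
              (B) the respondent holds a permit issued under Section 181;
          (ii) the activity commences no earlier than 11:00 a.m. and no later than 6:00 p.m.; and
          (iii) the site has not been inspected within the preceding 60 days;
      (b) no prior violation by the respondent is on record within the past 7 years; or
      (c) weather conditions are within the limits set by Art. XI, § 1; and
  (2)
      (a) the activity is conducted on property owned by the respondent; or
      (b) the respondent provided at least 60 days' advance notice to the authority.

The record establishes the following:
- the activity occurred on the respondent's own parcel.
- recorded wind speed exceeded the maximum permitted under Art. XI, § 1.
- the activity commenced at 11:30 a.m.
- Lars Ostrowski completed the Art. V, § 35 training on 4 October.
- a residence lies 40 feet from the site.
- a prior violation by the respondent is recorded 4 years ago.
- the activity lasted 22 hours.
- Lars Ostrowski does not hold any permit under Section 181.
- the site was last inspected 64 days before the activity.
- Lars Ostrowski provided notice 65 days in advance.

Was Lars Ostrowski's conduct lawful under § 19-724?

(A) not (training certified) — fails.
(B) holds permit — not met.
(i): F OR F → false.
(ii) start within hours — holds.
(iii) not (site inspected) — satisfied.
(a): F AND T AND T → false.
(b) no prior violation — not satisfied.
(c) weather ok — not met.
(1): F OR F OR F → false.
(a) own property — satisfied.
(b) ≥60 days' notice — met.
(2): T OR T → true.
So Overall is not satisfied (F AND T).

No — unlawful.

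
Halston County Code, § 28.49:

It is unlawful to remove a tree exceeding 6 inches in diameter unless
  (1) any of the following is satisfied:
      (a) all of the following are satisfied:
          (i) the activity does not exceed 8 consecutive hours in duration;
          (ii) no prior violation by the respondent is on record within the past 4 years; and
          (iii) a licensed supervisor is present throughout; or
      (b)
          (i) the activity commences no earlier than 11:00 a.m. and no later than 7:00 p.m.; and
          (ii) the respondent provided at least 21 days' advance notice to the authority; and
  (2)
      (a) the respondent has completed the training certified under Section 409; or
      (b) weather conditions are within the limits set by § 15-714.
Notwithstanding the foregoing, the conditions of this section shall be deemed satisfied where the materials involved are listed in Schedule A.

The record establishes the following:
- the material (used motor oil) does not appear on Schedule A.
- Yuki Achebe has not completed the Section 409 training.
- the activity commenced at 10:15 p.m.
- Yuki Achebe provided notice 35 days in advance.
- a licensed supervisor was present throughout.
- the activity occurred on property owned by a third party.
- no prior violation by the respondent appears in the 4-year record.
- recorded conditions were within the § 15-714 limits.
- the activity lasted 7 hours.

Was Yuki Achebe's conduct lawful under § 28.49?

Yes — lawful.

(i) ≤ 8 hrs duration — satisfied.
(ii) no prior violation — met.
(iii) supervisor present — holds.
(a) = T AND T AND T = true.
(i) start within hours — fails.
(ii) ≥21 days' notice — satisfied.
(b): F AND T → false.
(1): T OR F → true.
(a) training certified — not satisfied.
(b) weather ok — holds.
So (2) is satisfied (F OR T).
Overall: T AND T → true.
Exception (Schedule A material) — not satisfied.
Result: main true OR exception false → true.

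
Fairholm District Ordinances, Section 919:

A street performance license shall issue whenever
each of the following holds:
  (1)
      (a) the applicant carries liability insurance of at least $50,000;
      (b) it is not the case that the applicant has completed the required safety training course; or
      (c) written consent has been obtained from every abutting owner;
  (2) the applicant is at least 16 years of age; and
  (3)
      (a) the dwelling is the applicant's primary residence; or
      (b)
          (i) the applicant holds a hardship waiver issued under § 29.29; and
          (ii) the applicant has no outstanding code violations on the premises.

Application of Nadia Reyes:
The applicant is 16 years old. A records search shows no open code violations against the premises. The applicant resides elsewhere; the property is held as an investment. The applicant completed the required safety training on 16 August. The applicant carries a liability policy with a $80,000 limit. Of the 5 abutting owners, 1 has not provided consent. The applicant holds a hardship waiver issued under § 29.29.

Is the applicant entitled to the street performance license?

Yes — granted.

(a) insurance ≥ $50,000 — satisfied.
(b) not (safety training) — not satisfied.
(c) all abutters consent — not satisfied.
(1) = T OR F OR F = true.
(2) age ≥ 16 — satisfied.
(a) primary residence — fails.
(i) hardship waiver — satisfied.
(ii) no code violations — satisfied.
(b) = T AND T = true.
(3) = F OR T = true.
Overall = T AND T AND T = true.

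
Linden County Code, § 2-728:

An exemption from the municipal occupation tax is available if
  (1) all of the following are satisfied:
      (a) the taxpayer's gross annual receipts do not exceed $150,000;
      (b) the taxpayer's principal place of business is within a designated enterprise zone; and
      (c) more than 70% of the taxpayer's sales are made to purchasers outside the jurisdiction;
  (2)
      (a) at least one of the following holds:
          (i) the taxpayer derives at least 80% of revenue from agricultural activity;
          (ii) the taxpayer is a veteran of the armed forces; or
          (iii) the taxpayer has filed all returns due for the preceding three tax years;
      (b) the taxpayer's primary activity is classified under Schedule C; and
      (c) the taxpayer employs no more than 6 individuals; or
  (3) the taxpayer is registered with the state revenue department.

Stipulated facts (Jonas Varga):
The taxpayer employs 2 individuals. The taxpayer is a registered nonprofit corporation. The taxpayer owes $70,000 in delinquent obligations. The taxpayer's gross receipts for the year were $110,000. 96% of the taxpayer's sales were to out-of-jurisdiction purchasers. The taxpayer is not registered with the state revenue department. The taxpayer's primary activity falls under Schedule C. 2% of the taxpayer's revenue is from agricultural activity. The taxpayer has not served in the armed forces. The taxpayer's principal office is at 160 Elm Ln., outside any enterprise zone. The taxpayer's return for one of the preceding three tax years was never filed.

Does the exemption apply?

(a) receipts ≤ $150,000 — satisfied.
(b) in enterprise zone — fails.
(c) >70% out-of-jur. sales — holds.
So (1) is not satisfied (T AND F AND T).
(i) ≥80% agricultural — not satisfied.
(ii) veteran — not met.
(iii) returns current — not met.
So (a) is not satisfied (F OR F OR F).
(b) Schedule C activity — met.
(c) ≤ 6 employees — met.
(2) = F AND T AND T = false.
(3) state-registered — fails.
So Overall is not satisfied (F OR F OR F).

No — not exempt.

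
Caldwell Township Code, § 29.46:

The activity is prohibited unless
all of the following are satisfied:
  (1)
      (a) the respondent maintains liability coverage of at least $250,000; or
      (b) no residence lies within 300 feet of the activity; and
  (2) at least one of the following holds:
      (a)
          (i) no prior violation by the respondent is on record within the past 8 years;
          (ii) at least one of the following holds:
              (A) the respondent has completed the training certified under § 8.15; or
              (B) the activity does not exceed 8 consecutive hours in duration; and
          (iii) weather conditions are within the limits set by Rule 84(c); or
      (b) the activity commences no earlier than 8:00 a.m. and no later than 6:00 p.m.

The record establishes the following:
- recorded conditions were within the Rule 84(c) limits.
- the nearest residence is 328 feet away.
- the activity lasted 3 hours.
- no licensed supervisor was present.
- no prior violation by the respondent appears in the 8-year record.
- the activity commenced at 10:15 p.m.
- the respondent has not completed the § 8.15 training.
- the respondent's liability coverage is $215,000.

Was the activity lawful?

Yes — lawful.

(a) coverage ≥ $250,000 — fails.
(b) no residence in 300 ft — holds.
So (1) is satisfied (F OR T).
(i) no prior violation — satisfied.
(A) training certified — not satisfied.
(B) ≤ 8 hrs duration — holds.
So (ii) is satisfied (F OR T).
(iii) weather ok — holds.
(a): T AND T AND T → true.
(b) start within hours — fails.
(2) = T OR F = true.
Overall: T AND T → true.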